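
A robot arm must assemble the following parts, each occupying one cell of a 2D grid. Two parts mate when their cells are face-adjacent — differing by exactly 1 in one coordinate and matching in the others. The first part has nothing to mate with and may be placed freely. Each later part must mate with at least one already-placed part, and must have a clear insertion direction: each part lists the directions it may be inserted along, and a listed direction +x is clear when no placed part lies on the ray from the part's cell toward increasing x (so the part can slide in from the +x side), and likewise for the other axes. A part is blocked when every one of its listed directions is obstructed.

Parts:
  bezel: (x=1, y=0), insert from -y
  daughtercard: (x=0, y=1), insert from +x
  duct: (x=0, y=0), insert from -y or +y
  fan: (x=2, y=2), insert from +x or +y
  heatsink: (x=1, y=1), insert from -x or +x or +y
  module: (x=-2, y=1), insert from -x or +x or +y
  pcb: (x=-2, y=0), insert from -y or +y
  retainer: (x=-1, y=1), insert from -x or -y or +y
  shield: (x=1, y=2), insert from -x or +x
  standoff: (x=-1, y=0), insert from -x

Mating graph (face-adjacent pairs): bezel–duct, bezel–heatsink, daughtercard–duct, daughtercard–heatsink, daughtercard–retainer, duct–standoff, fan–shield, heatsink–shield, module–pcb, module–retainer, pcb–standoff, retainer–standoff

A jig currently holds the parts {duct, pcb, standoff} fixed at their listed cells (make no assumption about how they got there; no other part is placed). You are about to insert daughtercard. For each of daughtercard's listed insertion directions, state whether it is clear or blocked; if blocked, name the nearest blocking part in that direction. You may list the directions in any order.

+x: clear

+x: ray from daughtercard(0, 1) has no placed part ⇒ clear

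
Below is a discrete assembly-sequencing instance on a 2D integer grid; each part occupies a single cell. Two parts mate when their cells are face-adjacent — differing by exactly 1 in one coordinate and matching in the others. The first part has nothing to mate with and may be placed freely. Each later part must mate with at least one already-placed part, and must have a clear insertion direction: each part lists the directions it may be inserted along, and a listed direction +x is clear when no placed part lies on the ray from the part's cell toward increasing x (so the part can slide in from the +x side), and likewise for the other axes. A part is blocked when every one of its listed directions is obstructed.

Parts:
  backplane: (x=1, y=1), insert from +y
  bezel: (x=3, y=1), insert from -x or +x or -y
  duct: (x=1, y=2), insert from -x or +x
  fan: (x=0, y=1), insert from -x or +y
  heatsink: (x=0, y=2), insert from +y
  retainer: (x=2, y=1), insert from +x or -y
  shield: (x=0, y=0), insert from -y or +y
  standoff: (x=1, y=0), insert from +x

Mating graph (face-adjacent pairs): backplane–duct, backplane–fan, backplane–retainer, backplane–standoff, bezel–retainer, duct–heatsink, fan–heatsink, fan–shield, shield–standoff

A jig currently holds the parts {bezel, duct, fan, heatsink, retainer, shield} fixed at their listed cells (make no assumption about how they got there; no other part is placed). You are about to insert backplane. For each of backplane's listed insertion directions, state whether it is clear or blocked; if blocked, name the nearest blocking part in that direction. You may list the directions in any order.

+y: nearest on ray is duct@(1, 2) ⇒ blocked

+y: blocked by duct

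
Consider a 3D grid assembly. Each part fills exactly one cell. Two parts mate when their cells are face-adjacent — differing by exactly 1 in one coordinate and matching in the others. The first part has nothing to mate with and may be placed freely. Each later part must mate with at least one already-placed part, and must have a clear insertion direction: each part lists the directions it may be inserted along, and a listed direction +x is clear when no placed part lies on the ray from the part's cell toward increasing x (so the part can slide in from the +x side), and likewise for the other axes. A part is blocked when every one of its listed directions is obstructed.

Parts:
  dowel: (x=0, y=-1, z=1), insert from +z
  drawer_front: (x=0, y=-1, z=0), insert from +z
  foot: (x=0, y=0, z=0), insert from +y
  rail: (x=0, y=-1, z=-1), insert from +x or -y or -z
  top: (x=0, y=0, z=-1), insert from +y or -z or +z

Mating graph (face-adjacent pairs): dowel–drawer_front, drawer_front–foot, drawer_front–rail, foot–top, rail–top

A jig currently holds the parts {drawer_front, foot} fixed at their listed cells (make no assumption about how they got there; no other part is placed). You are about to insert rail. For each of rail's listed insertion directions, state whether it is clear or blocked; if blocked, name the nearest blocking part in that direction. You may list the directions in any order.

+x: ray from rail(0, -1, -1) has no placed part ⇒ clear
-y: ray from rail(0, -1, -1) has no placed part ⇒ clear
-z: ray from rail(0, -1, -1) has no placed part ⇒ clear

+x: clear; -y: clear; -z: clear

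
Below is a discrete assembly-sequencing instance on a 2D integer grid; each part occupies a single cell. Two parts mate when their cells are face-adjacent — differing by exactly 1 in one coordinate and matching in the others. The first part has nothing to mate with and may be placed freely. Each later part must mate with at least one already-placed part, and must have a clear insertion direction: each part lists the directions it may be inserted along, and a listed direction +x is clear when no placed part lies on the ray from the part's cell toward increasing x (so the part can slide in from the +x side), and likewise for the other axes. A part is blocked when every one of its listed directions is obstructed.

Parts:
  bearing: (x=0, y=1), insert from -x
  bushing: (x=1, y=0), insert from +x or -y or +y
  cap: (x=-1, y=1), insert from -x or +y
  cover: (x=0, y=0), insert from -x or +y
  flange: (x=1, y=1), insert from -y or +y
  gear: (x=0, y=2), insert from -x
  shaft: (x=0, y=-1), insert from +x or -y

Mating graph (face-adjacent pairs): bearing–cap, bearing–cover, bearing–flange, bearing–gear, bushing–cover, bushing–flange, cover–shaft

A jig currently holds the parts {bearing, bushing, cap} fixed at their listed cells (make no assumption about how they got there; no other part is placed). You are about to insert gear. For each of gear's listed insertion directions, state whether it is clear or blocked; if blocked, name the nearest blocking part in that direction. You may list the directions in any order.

-x: clear

-x: ray from gear(0, 2) has no placed part ⇒ clear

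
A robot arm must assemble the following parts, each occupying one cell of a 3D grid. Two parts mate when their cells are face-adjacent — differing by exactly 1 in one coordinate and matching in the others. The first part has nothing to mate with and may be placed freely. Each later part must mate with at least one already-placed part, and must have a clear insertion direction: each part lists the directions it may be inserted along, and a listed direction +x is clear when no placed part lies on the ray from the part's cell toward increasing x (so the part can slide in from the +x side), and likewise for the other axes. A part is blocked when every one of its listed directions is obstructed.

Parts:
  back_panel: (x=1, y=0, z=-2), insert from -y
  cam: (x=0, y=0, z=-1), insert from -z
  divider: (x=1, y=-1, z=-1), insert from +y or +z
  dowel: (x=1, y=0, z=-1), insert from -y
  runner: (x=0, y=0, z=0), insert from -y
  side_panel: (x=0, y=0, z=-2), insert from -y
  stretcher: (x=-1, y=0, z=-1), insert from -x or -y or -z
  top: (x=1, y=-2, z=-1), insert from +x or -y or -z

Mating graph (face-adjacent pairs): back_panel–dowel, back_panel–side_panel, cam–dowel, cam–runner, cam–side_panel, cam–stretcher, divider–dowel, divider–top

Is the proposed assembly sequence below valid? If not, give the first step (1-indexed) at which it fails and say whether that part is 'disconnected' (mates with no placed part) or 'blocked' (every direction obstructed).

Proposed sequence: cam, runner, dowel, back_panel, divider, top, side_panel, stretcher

1. cam@(0, 0, -1) [-z clear] — {cam}
2. runner@(0, 0, 0) [-y clear] — {cam, runner}
3. dowel@(1, 0, -1) [-y clear] — {cam, dowel, runner}
4. back_panel@(1, 0, -2) [-y clear] — {back_panel, cam, dowel, runner}
5. divider@(1, -1, -1) [+z clear] — {back_panel, cam, divider, dowel, runner}
6. top@(1, -2, -1) [+x clear] — {back_panel, cam, divider, dowel, runner, top}
7. side_panel@(0, 0, -2) [-y clear] — {back_panel, cam, divider, dowel, runner, side_panel, top}
8. stretcher@(-1, 0, -1) [-x clear] — {back_panel, cam, divider, dowel, runner, side_panel, stretcher, top}

Valid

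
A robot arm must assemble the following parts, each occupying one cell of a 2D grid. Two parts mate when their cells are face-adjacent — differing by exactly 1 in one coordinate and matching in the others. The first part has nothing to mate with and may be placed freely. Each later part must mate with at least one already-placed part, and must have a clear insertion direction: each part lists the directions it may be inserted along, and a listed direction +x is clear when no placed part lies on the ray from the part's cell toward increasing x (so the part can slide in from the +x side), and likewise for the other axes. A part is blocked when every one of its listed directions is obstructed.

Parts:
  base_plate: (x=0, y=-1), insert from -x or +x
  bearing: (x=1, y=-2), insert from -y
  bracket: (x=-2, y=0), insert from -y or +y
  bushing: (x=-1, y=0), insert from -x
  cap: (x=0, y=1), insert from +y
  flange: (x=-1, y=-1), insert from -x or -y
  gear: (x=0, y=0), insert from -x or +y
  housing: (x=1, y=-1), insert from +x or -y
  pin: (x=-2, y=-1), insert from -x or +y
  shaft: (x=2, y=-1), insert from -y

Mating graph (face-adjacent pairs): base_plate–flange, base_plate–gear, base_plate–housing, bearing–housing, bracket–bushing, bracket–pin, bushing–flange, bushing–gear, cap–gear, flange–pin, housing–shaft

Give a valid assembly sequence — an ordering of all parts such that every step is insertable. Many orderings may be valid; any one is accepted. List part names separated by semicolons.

base_plate; housing; shaft; gear; cap; flange; pin; bushing; bearing; bracket

1. base_plate@(0, -1) [-x clear] — {base_plate}
2. housing@(1, -1) [+x clear] — {base_plate, housing}
3. shaft@(2, -1) [-y clear] — {base_plate, housing, shaft}
4. gear@(0, 0) [-x clear] — {base_plate, gear, housing, shaft}
5. cap@(0, 1) [+y clear] — {base_plate, cap, gear, housing, shaft}
6. flange@(-1, -1) [-x clear] — {base_plate, cap, flange, gear, housing, shaft}
7. pin@(-2, -1) [-x clear] — {base_plate, cap, flange, gear, housing, pin, shaft}
8. bushing@(-1, 0) [-x clear] — {base_plate, bushing, cap, flange, gear, housing, pin, shaft}
9. bearing@(1, -2) [-y clear] — {base_plate, bearing, bushing, cap, flange, gear, housing, pin, shaft}
10. bracket@(-2, 0) [+y clear] — {base_plate, bearing, bracket, bushing, cap, flange, gear, housing, pin, shaft}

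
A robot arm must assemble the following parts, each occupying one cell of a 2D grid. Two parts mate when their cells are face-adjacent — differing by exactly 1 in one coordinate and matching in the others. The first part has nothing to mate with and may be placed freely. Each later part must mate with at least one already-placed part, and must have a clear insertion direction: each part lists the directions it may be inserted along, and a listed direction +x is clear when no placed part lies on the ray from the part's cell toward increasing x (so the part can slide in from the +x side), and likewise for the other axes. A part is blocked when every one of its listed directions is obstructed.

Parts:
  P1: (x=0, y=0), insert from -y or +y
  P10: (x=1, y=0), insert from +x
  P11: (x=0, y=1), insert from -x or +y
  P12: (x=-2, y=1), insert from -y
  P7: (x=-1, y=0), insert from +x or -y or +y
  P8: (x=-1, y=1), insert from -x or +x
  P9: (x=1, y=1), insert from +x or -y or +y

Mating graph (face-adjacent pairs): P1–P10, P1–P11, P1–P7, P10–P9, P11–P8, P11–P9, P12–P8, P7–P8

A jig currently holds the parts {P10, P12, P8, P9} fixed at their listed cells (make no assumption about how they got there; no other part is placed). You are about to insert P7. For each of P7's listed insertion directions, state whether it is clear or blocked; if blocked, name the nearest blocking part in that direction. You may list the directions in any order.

+x: blocked by P10; +y: blocked by P8; -y: clear

+x: nearest on ray is P10@(1, 0) ⇒ blocked
-y: ray from P7(-1, 0) has no placed part ⇒ clear
+y: nearest on ray is P8@(-1, 1) ⇒ blocked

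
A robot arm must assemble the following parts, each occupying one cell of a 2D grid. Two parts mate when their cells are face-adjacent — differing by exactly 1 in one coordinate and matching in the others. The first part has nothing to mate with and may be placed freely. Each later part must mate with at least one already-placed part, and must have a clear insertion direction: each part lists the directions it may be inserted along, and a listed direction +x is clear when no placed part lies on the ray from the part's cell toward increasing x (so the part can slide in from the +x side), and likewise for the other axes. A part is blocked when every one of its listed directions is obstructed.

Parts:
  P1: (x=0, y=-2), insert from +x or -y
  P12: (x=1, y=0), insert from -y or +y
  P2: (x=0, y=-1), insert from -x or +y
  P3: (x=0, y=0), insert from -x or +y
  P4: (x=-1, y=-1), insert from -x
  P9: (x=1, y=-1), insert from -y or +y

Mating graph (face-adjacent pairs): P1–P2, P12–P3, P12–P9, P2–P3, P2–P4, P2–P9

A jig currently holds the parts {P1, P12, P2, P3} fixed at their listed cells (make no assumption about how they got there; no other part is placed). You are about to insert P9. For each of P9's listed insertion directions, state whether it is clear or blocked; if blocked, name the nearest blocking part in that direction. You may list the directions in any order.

-y: ray from P9(1, -1) has no placed part ⇒ clear
+y: nearest on ray is P12@(1, 0) ⇒ blocked

+y: blocked by P12; -y: clear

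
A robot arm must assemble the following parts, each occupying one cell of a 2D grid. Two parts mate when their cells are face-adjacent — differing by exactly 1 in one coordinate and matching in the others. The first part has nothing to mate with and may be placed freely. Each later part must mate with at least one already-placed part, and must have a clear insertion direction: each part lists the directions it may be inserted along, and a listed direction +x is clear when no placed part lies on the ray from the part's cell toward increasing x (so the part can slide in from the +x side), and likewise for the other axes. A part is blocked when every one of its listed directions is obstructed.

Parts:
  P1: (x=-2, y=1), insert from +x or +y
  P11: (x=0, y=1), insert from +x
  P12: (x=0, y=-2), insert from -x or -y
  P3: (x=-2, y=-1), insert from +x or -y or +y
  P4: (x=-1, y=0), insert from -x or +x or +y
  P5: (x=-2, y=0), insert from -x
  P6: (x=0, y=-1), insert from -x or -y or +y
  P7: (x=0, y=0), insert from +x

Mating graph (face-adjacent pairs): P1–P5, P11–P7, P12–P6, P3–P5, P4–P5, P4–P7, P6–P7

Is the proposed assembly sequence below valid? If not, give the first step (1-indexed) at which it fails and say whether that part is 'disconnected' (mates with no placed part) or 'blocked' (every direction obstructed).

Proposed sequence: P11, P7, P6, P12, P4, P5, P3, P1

1. P11@(0, 1) [+x clear] — {P11}
2. P7@(0, 0) [+x clear] — {P11, P7}
3. P6@(0, -1) [-x clear] — {P11, P6, P7}
4. P12@(0, -2) [-x clear] — {P11, P12, P6, P7}
5. P4@(-1, 0) [-x clear] — {P11, P12, P4, P6, P7}
6. P5@(-2, 0) [-x clear] — {P11, P12, P4, P5, P6, P7}
7. P3@(-2, -1) [-y clear] — {P11, P12, P3, P4, P5, P6, P7}
8. P1@(-2, 1) [+y clear] — {P1, P11, P12, P3, P4, P5, P6, P7}

Valid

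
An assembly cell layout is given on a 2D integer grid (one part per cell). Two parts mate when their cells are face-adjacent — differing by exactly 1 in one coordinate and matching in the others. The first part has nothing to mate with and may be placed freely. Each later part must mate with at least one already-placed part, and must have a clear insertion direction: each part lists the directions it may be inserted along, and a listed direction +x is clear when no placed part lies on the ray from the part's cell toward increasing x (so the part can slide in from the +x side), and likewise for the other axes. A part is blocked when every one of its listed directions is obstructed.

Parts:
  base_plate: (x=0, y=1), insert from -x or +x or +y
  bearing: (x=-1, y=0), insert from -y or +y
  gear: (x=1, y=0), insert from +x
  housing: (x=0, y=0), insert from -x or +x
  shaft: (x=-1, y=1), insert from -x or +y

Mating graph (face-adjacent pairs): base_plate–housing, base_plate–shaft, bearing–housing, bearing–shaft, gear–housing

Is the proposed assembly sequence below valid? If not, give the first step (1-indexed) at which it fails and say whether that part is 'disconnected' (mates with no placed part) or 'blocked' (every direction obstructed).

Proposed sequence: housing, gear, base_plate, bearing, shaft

1. housing@(0, 0) [-x clear] — {housing}
2. gear@(1, 0) [+x clear] — {gear, housing}
3. base_plate@(0, 1) [-x clear] — {base_plate, gear, housing}
4. bearing@(-1, 0) [-y clear] — {base_plate, bearing, gear, housing}
5. shaft@(-1, 1) [-x clear] — {base_plate, bearing, gear, housing, shaft}

Valid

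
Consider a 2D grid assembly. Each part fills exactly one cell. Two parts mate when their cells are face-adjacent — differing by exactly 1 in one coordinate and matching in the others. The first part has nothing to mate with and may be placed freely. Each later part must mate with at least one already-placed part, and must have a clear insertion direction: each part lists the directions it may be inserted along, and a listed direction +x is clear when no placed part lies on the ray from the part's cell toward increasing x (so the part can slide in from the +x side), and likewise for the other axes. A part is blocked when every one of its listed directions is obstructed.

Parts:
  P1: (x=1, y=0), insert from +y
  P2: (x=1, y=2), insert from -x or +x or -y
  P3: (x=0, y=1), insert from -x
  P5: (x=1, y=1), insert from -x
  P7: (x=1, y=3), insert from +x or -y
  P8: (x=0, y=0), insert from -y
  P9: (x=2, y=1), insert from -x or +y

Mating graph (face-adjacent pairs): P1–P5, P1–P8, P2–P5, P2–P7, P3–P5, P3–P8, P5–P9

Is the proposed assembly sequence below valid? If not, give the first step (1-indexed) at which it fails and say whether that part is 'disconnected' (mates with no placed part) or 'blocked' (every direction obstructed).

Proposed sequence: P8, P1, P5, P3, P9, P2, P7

1. P8@(0, 0) [-y clear] — {P8}
2. P1@(1, 0) [+y clear] — {P1, P8}
3. P5@(1, 1) [-x clear] — {P1, P5, P8}
4. P3@(0, 1) [-x clear] — {P1, P3, P5, P8}
5. P9@(2, 1) [+y clear] — {P1, P3, P5, P8, P9}
6. P2@(1, 2) [-x clear] — {P1, P2, P3, P5, P8, P9}
7. P7@(1, 3) [+x clear] — {P1, P2, P3, P5, P7, P8, P9}

Valid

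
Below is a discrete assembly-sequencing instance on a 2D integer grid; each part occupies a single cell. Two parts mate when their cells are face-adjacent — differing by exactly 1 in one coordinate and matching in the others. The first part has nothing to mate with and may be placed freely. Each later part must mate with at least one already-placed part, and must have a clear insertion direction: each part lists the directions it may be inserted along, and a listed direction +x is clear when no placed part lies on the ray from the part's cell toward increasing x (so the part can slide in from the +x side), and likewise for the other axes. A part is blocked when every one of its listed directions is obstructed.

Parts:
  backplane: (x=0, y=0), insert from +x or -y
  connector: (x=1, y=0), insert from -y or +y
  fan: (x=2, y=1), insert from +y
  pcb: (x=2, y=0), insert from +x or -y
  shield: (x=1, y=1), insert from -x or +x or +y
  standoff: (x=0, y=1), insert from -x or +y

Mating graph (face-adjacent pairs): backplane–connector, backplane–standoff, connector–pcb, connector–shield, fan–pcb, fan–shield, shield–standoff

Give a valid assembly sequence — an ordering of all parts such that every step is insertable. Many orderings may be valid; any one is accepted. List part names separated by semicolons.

connector; shield; standoff; pcb; fan; backplane

1. connector@(1, 0) [-y clear] — {connector}
2. shield@(1, 1) [-x clear] — {connector, shield}
3. standoff@(0, 1) [-x clear] — {connector, shield, standoff}
4. pcb@(2, 0) [+x clear] — {connector, pcb, shield, standoff}
5. fan@(2, 1) [+y clear] — {connector, fan, pcb, shield, standoff}
6. backplane@(0, 0) [-y clear] — {backplane, connector, fan, pcb, shield, standoff}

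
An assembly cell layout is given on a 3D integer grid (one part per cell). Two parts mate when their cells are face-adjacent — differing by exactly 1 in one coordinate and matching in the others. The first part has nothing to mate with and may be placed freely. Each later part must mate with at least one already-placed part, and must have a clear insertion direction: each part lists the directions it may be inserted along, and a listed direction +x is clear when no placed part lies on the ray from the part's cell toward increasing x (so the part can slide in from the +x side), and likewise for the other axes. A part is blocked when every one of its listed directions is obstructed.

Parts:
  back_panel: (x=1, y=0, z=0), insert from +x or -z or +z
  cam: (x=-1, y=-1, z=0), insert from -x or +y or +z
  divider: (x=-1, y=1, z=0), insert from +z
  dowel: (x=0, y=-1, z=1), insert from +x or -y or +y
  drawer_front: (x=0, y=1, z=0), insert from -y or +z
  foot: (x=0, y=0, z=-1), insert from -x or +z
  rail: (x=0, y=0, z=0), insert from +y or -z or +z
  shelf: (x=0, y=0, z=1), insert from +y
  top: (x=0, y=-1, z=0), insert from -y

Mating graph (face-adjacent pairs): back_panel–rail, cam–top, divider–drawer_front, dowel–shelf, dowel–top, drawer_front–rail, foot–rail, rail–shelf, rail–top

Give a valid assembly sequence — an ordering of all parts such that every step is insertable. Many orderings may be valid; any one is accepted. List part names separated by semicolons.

1. shelf@(0, 0, 1) [+y clear] — {shelf}
2. rail@(0, 0, 0) [+y clear] — {rail, shelf}
3. foot@(0, 0, -1) [-x clear] — {foot, rail, shelf}
4. back_panel@(1, 0, 0) [+x clear] — {back_panel, foot, rail, shelf}
5. top@(0, -1, 0) [-y clear] — {back_panel, foot, rail, shelf, top}
6. cam@(-1, -1, 0) [-x clear] — {back_panel, cam, foot, rail, shelf, top}
7. dowel@(0, -1, 1) [+x clear] — {back_panel, cam, dowel, foot, rail, shelf, top}
8. drawer_front@(0, 1, 0) [+z clear] — {back_panel, cam, dowel, drawer_front, foot, rail, shelf, top}
9. divider@(-1, 1, 0) [+z clear] — {back_panel, cam, divider, dowel, drawer_front, foot, rail, shelf, top}

shelf; rail; foot; back_panel; top; cam; dowel; drawer_front; divider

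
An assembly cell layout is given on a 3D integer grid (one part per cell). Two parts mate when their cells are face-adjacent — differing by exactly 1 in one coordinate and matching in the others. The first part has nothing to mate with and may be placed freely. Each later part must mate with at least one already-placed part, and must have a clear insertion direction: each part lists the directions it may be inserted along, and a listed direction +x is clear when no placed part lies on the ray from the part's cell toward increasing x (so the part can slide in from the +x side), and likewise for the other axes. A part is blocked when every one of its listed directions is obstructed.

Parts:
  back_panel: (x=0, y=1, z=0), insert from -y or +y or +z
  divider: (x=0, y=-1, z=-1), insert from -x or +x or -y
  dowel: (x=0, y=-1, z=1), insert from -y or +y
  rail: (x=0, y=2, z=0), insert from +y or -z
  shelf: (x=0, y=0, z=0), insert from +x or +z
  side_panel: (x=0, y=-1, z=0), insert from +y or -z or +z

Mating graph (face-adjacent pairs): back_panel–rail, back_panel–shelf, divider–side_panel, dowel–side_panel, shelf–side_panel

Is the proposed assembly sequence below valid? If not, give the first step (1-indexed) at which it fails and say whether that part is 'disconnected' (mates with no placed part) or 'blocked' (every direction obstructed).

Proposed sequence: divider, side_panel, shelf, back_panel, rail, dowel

Valid

1. divider@(0, -1, -1) [-x clear] — {divider}
2. side_panel@(0, -1, 0) [+y clear] — {divider, side_panel}
3. shelf@(0, 0, 0) [+x clear] — {divider, shelf, side_panel}
4. back_panel@(0, 1, 0) [+y clear] — {back_panel, divider, shelf, side_panel}
5. rail@(0, 2, 0) [+y clear] — {back_panel, divider, rail, shelf, side_panel}
6. dowel@(0, -1, 1) [-y clear] — {back_panel, divider, dowel, rail, shelf, side_panel}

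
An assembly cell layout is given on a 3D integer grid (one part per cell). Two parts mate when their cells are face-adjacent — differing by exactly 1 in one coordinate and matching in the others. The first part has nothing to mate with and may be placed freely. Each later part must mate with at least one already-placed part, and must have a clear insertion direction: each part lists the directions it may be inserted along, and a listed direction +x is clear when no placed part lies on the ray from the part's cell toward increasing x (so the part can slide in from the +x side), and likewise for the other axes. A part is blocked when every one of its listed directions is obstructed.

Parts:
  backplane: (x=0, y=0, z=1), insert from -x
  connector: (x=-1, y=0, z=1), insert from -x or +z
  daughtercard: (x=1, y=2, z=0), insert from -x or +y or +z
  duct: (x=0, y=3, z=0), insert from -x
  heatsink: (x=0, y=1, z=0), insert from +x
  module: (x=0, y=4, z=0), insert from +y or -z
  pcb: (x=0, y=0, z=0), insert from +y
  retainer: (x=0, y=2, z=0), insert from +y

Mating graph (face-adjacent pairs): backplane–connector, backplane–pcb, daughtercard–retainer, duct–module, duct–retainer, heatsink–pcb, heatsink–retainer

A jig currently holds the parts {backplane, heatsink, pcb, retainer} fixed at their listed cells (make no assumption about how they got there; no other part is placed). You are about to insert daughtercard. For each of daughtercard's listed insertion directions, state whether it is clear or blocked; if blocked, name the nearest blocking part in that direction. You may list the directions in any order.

+y: clear; +z: clear; -x: blocked by retainer

-x: nearest on ray is retainer@(0, 2, 0) ⇒ blocked
+y: ray from daughtercard(1, 2, 0) has no placed part ⇒ clear
+z: ray from daughtercard(1, 2, 0) has no placed part ⇒ clear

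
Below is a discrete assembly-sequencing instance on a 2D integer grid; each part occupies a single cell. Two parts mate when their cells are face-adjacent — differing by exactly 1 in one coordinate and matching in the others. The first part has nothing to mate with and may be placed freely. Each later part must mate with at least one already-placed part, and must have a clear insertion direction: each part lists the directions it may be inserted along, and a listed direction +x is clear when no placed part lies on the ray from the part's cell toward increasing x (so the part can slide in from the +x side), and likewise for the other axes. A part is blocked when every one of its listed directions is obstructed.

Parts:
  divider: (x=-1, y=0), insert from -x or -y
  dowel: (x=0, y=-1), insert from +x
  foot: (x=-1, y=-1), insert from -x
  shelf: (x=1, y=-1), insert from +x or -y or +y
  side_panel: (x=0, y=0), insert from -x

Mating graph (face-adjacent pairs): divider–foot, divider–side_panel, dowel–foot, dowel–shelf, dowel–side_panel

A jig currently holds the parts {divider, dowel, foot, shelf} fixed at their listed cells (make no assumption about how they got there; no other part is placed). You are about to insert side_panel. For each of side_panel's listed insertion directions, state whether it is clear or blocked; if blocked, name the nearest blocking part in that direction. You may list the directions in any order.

-x: nearest on ray is divider@(-1, 0) ⇒ blocked

-x: blocked by divider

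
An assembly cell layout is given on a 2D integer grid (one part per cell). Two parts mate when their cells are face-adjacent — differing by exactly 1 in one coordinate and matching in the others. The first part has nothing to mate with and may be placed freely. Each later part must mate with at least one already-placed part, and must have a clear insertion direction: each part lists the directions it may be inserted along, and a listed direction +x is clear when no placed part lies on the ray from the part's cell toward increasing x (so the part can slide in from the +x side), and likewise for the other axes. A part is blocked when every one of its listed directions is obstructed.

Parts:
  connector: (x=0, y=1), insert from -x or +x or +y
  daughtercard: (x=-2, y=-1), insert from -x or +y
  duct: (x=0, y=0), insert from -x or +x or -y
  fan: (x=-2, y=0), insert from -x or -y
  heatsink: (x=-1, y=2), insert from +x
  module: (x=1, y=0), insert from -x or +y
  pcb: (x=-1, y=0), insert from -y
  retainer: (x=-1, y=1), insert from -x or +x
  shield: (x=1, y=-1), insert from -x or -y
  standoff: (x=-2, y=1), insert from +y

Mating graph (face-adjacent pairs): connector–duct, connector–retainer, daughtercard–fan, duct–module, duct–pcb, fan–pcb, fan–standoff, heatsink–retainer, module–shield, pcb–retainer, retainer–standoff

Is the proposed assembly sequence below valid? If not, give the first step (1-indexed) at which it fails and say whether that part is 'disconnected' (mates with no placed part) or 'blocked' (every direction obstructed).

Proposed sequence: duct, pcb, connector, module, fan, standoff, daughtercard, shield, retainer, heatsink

1. duct@(0, 0) [-x clear] — {duct}
2. pcb@(-1, 0) [-y clear] — {duct, pcb}
3. connector@(0, 1) [-x clear] — {connector, duct, pcb}
4. module@(1, 0) [+y clear] — {connector, duct, module, pcb}
5. fan@(-2, 0) [-x clear] — {connector, duct, fan, module, pcb}
6. standoff@(-2, 1) [+y clear] — {connector, duct, fan, module, pcb, standoff}
7. daughtercard@(-2, -1) [-x clear] — {connector, daughtercard, duct, fan, module, pcb, standoff}
8. shield@(1, -1) [-y clear] — {connector, daughtercard, duct, fan, module, pcb, shield, standoff}
9. retainer@(-1, 1) — -x/+x all obstructed ⇒ blocked

Invalid at step 9 (blocked)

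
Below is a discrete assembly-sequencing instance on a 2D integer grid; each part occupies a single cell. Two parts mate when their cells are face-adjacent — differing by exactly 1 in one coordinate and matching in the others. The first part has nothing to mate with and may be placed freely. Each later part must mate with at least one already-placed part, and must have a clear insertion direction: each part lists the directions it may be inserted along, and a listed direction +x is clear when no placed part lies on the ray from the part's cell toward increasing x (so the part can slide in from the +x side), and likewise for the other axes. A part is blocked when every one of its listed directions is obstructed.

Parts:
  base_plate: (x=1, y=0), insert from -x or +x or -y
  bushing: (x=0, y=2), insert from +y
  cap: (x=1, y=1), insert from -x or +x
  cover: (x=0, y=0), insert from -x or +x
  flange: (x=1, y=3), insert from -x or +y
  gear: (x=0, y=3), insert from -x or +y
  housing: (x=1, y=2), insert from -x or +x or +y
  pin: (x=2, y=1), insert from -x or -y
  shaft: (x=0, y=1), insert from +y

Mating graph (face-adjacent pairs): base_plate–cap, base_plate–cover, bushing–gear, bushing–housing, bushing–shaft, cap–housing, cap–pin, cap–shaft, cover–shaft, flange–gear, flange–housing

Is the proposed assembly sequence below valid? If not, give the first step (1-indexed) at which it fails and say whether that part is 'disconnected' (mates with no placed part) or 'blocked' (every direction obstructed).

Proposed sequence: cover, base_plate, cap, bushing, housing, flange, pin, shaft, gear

Invalid at step 4 (disconnected)

1. cover@(0, 0) [-x clear] — {cover}
2. base_plate@(1, 0) [+x clear] — {base_plate, cover}
3. cap@(1, 1) [-x clear] — {base_plate, cap, cover}
4. bushing@(0, 2) — no placed neighbour ⇒ disconnected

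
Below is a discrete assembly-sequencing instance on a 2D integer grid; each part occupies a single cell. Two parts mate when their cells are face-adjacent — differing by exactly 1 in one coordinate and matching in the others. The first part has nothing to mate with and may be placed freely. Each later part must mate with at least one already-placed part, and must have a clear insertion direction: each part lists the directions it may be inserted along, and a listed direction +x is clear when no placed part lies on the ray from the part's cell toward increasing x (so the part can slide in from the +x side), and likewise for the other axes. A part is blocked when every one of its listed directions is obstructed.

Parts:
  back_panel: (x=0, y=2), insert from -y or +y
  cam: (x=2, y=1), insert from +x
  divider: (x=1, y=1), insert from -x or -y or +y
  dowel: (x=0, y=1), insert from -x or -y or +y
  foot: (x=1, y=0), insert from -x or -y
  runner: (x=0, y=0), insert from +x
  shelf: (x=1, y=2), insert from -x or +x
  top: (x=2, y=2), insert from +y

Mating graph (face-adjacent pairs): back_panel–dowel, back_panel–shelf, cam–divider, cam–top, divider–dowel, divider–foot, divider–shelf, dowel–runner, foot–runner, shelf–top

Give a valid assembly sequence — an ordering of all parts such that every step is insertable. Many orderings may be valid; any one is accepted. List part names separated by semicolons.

back_panel; dowel; divider; cam; shelf; top; runner; foot

1. back_panel@(0, 2) [-y clear] — {back_panel}
2. dowel@(0, 1) [-x clear] — {back_panel, dowel}
3. divider@(1, 1) [-y clear] — {back_panel, divider, dowel}
4. cam@(2, 1) [+x clear] — {back_panel, cam, divider, dowel}
5. shelf@(1, 2) [+x clear] — {back_panel, cam, divider, dowel, shelf}
6. top@(2, 2) [+y clear] — {back_panel, cam, divider, dowel, shelf, top}
7. runner@(0, 0) [+x clear] — {back_panel, cam, divider, dowel, runner, shelf, top}
8. foot@(1, 0) [-y clear] — {back_panel, cam, divider, dowel, foot, runner, shelf, top}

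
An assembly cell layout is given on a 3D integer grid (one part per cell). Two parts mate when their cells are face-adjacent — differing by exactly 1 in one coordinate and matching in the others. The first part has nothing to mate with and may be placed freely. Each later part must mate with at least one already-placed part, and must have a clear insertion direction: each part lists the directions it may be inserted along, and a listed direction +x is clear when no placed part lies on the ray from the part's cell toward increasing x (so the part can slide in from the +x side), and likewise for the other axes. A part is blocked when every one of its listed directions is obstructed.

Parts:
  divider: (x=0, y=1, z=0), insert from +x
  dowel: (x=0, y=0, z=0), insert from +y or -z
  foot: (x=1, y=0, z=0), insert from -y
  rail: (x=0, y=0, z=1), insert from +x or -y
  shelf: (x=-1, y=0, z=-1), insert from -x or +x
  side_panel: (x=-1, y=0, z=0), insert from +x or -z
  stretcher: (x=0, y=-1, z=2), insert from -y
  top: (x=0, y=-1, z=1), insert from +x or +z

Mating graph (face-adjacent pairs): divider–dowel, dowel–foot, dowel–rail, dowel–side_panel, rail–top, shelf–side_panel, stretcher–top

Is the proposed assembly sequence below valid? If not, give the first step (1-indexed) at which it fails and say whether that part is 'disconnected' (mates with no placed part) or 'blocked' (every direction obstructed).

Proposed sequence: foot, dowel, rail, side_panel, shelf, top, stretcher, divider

1. foot@(1, 0, 0) [-y clear] — {foot}
2. dowel@(0, 0, 0) [+y clear] — {dowel, foot}
3. rail@(0, 0, 1) [+x clear] — {dowel, foot, rail}
4. side_panel@(-1, 0, 0) [-z clear] — {dowel, foot, rail, side_panel}
5. shelf@(-1, 0, -1) [-x clear] — {dowel, foot, rail, shelf, side_panel}
6. top@(0, -1, 1) [+x clear] — {dowel, foot, rail, shelf, side_panel, top}
7. stretcher@(0, -1, 2) [-y clear] — {dowel, foot, rail, shelf, side_panel, stretcher, top}
8. divider@(0, 1, 0) [+x clear] — {divider, dowel, foot, rail, shelf, side_panel, stretcher, top}

Valid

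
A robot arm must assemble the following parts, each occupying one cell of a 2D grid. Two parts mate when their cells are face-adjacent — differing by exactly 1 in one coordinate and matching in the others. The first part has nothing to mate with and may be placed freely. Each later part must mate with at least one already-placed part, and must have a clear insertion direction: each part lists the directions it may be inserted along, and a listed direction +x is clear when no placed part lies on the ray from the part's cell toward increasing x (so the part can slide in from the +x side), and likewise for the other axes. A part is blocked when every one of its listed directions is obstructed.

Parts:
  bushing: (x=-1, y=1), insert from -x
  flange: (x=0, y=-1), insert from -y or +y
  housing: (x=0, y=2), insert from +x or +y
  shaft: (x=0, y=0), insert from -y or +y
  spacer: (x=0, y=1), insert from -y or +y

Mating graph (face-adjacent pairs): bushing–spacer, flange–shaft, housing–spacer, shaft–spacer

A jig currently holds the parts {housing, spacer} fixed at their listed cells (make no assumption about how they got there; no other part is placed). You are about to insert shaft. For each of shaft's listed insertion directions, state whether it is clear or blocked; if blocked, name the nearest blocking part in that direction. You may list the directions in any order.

+y: blocked by spacer; -y: clear

-y: ray from shaft(0, 0) has no placed part ⇒ clear
+y: nearest on ray is spacer@(0, 1) ⇒ blocked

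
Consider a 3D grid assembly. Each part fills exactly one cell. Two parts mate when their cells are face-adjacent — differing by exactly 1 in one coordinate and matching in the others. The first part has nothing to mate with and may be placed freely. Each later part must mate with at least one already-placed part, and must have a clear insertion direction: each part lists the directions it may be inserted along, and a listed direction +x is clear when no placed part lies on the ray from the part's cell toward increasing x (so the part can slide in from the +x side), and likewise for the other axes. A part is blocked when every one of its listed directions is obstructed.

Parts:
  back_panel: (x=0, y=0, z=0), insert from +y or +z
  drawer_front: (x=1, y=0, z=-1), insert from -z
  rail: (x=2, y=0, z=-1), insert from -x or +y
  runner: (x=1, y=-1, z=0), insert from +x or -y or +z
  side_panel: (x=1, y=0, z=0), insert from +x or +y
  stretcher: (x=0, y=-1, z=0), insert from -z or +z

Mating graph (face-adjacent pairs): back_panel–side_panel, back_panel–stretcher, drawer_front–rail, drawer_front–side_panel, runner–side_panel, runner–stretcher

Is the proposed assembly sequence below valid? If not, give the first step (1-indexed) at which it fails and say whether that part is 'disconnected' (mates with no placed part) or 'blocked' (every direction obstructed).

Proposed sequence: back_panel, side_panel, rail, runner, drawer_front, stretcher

1. back_panel@(0, 0, 0) [+y clear] — {back_panel}
2. side_panel@(1, 0, 0) [+x clear] — {back_panel, side_panel}
3. rail@(2, 0, -1) — no placed neighbour ⇒ disconnected

Invalid at step 3 (disconnected)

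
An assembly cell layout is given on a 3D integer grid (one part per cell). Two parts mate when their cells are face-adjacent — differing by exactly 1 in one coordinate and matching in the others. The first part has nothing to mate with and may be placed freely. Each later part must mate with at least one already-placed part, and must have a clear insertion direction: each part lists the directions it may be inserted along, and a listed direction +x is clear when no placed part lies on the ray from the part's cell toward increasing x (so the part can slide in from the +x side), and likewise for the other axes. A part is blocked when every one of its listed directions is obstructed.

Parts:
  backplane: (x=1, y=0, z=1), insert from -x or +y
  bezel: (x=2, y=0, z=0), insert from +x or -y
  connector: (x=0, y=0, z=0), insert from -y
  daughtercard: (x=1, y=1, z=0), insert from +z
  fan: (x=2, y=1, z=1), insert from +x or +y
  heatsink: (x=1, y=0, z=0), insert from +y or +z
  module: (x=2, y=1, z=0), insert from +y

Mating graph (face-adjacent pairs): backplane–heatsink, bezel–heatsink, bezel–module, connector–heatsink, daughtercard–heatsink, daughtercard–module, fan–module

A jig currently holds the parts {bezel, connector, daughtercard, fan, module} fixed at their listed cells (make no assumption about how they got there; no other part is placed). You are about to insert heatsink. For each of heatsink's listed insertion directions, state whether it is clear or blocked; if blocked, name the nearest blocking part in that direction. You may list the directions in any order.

+y: nearest on ray is daughtercard@(1, 1, 0) ⇒ blocked
+z: ray from heatsink(1, 0, 0) has no placed part ⇒ clear

+y: blocked by daughtercard; +z: clear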